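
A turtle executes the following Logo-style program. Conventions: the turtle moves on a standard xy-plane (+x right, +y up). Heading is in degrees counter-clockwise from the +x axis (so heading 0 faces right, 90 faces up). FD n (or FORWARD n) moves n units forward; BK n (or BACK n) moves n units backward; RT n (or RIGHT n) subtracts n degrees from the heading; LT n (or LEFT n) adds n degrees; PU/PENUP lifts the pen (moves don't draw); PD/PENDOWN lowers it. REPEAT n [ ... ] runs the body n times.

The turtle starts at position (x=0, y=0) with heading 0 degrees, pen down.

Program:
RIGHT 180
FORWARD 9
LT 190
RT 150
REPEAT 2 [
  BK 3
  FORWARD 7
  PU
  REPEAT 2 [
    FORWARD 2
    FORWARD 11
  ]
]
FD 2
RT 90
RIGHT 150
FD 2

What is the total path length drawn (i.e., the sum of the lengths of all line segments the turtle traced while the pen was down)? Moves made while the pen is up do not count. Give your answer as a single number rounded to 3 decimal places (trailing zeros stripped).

Answer: 19

Derivation:
Executing turtle program step by step:
Start: pos=(0,0), heading=0, pen down
RT 180: heading 0 -> 180
FD 9: (0,0) -> (-9,0) [heading=180, draw]
LT 190: heading 180 -> 10
RT 150: heading 10 -> 220
REPEAT 2 [
  -- iteration 1/2 --
  BK 3: (-9,0) -> (-6.702,1.928) [heading=220, draw]
  FD 7: (-6.702,1.928) -> (-12.064,-2.571) [heading=220, draw]
  PU: pen up
  REPEAT 2 [
    -- iteration 1/2 --
    FD 2: (-12.064,-2.571) -> (-13.596,-3.857) [heading=220, move]
    FD 11: (-13.596,-3.857) -> (-22.023,-10.927) [heading=220, move]
    -- iteration 2/2 --
    FD 2: (-22.023,-10.927) -> (-23.555,-12.213) [heading=220, move]
    FD 11: (-23.555,-12.213) -> (-31.981,-19.284) [heading=220, move]
  ]
  -- iteration 2/2 --
  BK 3: (-31.981,-19.284) -> (-29.683,-17.355) [heading=220, move]
  FD 7: (-29.683,-17.355) -> (-35.046,-21.855) [heading=220, move]
  PU: pen up
  REPEAT 2 [
    -- iteration 1/2 --
    FD 2: (-35.046,-21.855) -> (-36.578,-23.14) [heading=220, move]
    FD 11: (-36.578,-23.14) -> (-45.004,-30.211) [heading=220, move]
    -- iteration 2/2 --
    FD 2: (-45.004,-30.211) -> (-46.536,-31.497) [heading=220, move]
    FD 11: (-46.536,-31.497) -> (-54.963,-38.567) [heading=220, move]
  ]
]
FD 2: (-54.963,-38.567) -> (-56.495,-39.853) [heading=220, move]
RT 90: heading 220 -> 130
RT 150: heading 130 -> 340
FD 2: (-56.495,-39.853) -> (-54.615,-40.537) [heading=340, move]
Final: pos=(-54.615,-40.537), heading=340, 3 segment(s) drawn

Segment lengths:
  seg 1: (0,0) -> (-9,0), length = 9
  seg 2: (-9,0) -> (-6.702,1.928), length = 3
  seg 3: (-6.702,1.928) -> (-12.064,-2.571), length = 7
Total = 19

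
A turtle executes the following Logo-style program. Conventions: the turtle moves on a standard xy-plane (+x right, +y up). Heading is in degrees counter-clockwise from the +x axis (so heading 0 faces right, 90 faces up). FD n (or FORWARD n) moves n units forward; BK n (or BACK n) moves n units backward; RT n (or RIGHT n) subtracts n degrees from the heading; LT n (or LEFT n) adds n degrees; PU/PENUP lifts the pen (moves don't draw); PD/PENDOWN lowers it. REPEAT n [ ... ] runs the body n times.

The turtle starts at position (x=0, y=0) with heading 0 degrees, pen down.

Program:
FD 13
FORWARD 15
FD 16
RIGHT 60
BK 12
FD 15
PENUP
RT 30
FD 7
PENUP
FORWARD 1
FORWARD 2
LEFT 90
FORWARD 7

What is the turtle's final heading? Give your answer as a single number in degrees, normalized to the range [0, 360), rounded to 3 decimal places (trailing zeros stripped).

Executing turtle program step by step:
Start: pos=(0,0), heading=0, pen down
FD 13: (0,0) -> (13,0) [heading=0, draw]
FD 15: (13,0) -> (28,0) [heading=0, draw]
FD 16: (28,0) -> (44,0) [heading=0, draw]
RT 60: heading 0 -> 300
BK 12: (44,0) -> (38,10.392) [heading=300, draw]
FD 15: (38,10.392) -> (45.5,-2.598) [heading=300, draw]
PU: pen up
RT 30: heading 300 -> 270
FD 7: (45.5,-2.598) -> (45.5,-9.598) [heading=270, move]
PU: pen up
FD 1: (45.5,-9.598) -> (45.5,-10.598) [heading=270, move]
FD 2: (45.5,-10.598) -> (45.5,-12.598) [heading=270, move]
LT 90: heading 270 -> 0
FD 7: (45.5,-12.598) -> (52.5,-12.598) [heading=0, move]
Final: pos=(52.5,-12.598), heading=0, 5 segment(s) drawn

Answer: 0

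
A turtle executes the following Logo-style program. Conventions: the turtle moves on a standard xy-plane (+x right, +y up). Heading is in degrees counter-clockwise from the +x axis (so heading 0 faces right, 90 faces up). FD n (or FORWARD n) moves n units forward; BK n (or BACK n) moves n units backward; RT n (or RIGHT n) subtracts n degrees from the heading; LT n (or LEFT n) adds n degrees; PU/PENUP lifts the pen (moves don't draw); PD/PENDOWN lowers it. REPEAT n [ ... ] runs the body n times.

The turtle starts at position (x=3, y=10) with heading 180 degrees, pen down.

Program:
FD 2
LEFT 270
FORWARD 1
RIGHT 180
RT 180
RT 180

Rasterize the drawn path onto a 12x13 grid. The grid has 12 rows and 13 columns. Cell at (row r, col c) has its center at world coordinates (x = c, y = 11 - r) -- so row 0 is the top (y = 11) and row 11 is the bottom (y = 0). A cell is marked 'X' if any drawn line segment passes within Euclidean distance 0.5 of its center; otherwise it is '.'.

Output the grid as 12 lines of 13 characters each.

Segment 0: (3,10) -> (1,10)
Segment 1: (1,10) -> (1,11)

Answer: .X...........
.XXX.........
.............
.............
.............
.............
.............
.............
.............
.............
.............
.............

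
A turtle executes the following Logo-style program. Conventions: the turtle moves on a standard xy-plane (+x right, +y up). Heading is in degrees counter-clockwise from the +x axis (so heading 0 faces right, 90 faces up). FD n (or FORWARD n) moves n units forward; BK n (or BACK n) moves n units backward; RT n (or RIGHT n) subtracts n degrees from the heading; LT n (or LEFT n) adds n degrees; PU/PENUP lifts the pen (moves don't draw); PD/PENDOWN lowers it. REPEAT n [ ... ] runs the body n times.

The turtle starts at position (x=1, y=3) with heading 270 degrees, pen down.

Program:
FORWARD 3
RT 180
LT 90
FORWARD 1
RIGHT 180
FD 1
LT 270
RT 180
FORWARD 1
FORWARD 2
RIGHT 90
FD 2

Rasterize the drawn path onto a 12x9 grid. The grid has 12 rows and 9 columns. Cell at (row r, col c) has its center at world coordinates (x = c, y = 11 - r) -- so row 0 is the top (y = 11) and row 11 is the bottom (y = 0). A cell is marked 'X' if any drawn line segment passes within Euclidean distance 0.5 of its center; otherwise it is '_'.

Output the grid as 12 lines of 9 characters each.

Segment 0: (1,3) -> (1,0)
Segment 1: (1,0) -> (-0,0)
Segment 2: (-0,0) -> (1,0)
Segment 3: (1,0) -> (1,1)
Segment 4: (1,1) -> (1,3)
Segment 5: (1,3) -> (3,3)

Answer: _________
_________
_________
_________
_________
_________
_________
_________
_XXX_____
_X_______
_X_______
XX_______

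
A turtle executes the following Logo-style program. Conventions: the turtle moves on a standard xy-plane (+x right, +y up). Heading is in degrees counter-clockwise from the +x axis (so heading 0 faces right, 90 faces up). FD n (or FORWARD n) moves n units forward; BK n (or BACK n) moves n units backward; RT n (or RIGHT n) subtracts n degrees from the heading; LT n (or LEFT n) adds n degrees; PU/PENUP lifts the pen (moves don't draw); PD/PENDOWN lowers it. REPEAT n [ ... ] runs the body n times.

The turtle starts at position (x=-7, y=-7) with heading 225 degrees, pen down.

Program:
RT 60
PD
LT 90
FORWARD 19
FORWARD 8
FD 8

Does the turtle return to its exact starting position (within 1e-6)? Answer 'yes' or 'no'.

Executing turtle program step by step:
Start: pos=(-7,-7), heading=225, pen down
RT 60: heading 225 -> 165
PD: pen down
LT 90: heading 165 -> 255
FD 19: (-7,-7) -> (-11.918,-25.353) [heading=255, draw]
FD 8: (-11.918,-25.353) -> (-13.988,-33.08) [heading=255, draw]
FD 8: (-13.988,-33.08) -> (-16.059,-40.807) [heading=255, draw]
Final: pos=(-16.059,-40.807), heading=255, 3 segment(s) drawn

Start position: (-7, -7)
Final position: (-16.059, -40.807)
Distance = 35; >= 1e-6 -> NOT closed

Answer: no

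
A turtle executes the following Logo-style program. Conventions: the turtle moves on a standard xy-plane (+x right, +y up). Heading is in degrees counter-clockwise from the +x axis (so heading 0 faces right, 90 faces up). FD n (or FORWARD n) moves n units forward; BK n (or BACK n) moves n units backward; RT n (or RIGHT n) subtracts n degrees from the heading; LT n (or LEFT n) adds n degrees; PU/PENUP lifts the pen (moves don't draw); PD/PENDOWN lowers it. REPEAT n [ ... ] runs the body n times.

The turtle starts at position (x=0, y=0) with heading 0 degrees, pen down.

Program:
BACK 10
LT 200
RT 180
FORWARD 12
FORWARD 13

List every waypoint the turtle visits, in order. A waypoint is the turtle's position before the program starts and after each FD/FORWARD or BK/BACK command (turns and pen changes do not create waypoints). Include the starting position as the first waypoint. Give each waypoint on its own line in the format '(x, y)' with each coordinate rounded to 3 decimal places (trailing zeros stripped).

Executing turtle program step by step:
Start: pos=(0,0), heading=0, pen down
BK 10: (0,0) -> (-10,0) [heading=0, draw]
LT 200: heading 0 -> 200
RT 180: heading 200 -> 20
FD 12: (-10,0) -> (1.276,4.104) [heading=20, draw]
FD 13: (1.276,4.104) -> (13.492,8.551) [heading=20, draw]
Final: pos=(13.492,8.551), heading=20, 3 segment(s) drawn
Waypoints (4 total):
(0, 0)
(-10, 0)
(1.276, 4.104)
(13.492, 8.551)

Answer: (0, 0)
(-10, 0)
(1.276, 4.104)
(13.492, 8.551)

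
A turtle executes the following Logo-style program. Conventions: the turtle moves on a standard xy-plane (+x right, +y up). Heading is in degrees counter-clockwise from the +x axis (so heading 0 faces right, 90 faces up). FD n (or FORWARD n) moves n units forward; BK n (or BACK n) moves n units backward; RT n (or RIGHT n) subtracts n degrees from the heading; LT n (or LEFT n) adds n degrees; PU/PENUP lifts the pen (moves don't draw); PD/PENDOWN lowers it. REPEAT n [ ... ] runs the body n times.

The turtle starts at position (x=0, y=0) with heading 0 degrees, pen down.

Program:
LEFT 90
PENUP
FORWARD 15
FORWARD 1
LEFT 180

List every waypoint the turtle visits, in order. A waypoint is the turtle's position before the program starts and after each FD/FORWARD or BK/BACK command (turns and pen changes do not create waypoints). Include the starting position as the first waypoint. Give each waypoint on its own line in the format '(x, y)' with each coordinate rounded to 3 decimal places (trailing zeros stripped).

Executing turtle program step by step:
Start: pos=(0,0), heading=0, pen down
LT 90: heading 0 -> 90
PU: pen up
FD 15: (0,0) -> (0,15) [heading=90, move]
FD 1: (0,15) -> (0,16) [heading=90, move]
LT 180: heading 90 -> 270
Final: pos=(0,16), heading=270, 0 segment(s) drawn
Waypoints (3 total):
(0, 0)
(0, 15)
(0, 16)

Answer: (0, 0)
(0, 15)
(0, 16)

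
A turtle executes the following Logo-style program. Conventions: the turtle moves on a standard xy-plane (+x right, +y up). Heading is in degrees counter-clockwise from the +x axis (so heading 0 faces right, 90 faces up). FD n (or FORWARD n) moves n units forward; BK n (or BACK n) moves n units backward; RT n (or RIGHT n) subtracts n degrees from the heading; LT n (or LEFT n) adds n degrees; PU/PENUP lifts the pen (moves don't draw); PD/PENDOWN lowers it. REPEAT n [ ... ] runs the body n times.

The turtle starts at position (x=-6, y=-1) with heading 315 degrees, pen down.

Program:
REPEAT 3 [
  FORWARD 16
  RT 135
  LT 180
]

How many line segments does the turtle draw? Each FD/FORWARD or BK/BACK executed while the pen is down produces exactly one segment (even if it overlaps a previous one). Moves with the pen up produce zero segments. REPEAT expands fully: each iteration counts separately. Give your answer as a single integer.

Executing turtle program step by step:
Start: pos=(-6,-1), heading=315, pen down
REPEAT 3 [
  -- iteration 1/3 --
  FD 16: (-6,-1) -> (5.314,-12.314) [heading=315, draw]
  RT 135: heading 315 -> 180
  LT 180: heading 180 -> 0
  -- iteration 2/3 --
  FD 16: (5.314,-12.314) -> (21.314,-12.314) [heading=0, draw]
  RT 135: heading 0 -> 225
  LT 180: heading 225 -> 45
  -- iteration 3/3 --
  FD 16: (21.314,-12.314) -> (32.627,-1) [heading=45, draw]
  RT 135: heading 45 -> 270
  LT 180: heading 270 -> 90
]
Final: pos=(32.627,-1), heading=90, 3 segment(s) drawn
Segments drawn: 3

Answer: 3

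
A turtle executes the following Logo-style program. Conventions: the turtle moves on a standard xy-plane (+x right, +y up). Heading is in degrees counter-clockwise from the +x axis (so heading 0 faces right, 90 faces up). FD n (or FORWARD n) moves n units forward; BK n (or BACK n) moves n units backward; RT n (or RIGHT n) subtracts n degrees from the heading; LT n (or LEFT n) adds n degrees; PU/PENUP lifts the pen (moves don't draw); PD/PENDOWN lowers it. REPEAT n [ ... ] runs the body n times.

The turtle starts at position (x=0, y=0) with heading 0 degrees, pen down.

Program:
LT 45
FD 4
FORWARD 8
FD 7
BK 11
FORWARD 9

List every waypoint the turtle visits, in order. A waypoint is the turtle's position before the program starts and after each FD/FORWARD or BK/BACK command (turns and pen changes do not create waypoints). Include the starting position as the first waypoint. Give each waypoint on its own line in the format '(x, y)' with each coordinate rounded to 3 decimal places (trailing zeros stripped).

Executing turtle program step by step:
Start: pos=(0,0), heading=0, pen down
LT 45: heading 0 -> 45
FD 4: (0,0) -> (2.828,2.828) [heading=45, draw]
FD 8: (2.828,2.828) -> (8.485,8.485) [heading=45, draw]
FD 7: (8.485,8.485) -> (13.435,13.435) [heading=45, draw]
BK 11: (13.435,13.435) -> (5.657,5.657) [heading=45, draw]
FD 9: (5.657,5.657) -> (12.021,12.021) [heading=45, draw]
Final: pos=(12.021,12.021), heading=45, 5 segment(s) drawn
Waypoints (6 total):
(0, 0)
(2.828, 2.828)
(8.485, 8.485)
(13.435, 13.435)
(5.657, 5.657)
(12.021, 12.021)

Answer: (0, 0)
(2.828, 2.828)
(8.485, 8.485)
(13.435, 13.435)
(5.657, 5.657)
(12.021, 12.021)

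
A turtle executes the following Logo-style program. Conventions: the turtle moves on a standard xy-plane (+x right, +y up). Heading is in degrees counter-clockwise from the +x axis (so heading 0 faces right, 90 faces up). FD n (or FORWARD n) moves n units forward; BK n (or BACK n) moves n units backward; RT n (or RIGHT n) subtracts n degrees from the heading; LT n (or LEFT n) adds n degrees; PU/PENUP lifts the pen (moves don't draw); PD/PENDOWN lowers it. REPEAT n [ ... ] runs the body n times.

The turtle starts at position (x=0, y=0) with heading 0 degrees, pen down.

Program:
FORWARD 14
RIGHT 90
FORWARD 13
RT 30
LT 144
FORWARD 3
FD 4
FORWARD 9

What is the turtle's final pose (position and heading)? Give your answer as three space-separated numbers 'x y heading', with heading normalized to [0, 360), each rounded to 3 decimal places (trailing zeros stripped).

Answer: 28.617 -6.492 24

Derivation:
Executing turtle program step by step:
Start: pos=(0,0), heading=0, pen down
FD 14: (0,0) -> (14,0) [heading=0, draw]
RT 90: heading 0 -> 270
FD 13: (14,0) -> (14,-13) [heading=270, draw]
RT 30: heading 270 -> 240
LT 144: heading 240 -> 24
FD 3: (14,-13) -> (16.741,-11.78) [heading=24, draw]
FD 4: (16.741,-11.78) -> (20.395,-10.153) [heading=24, draw]
FD 9: (20.395,-10.153) -> (28.617,-6.492) [heading=24, draw]
Final: pos=(28.617,-6.492), heading=24, 5 segment(s) drawn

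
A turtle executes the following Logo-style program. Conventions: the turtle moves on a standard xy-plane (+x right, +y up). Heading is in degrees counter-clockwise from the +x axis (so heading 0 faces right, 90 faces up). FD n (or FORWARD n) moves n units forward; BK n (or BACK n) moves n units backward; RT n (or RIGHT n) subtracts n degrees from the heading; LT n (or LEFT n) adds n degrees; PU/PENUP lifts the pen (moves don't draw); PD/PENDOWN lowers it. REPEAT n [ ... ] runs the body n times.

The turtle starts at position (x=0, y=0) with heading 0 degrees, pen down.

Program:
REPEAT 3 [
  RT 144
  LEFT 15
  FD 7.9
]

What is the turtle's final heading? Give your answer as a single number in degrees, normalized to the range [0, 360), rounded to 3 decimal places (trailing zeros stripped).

Answer: 333

Derivation:
Executing turtle program step by step:
Start: pos=(0,0), heading=0, pen down
REPEAT 3 [
  -- iteration 1/3 --
  RT 144: heading 0 -> 216
  LT 15: heading 216 -> 231
  FD 7.9: (0,0) -> (-4.972,-6.139) [heading=231, draw]
  -- iteration 2/3 --
  RT 144: heading 231 -> 87
  LT 15: heading 87 -> 102
  FD 7.9: (-4.972,-6.139) -> (-6.614,1.588) [heading=102, draw]
  -- iteration 3/3 --
  RT 144: heading 102 -> 318
  LT 15: heading 318 -> 333
  FD 7.9: (-6.614,1.588) -> (0.425,-1.999) [heading=333, draw]
]
Final: pos=(0.425,-1.999), heading=333, 3 segment(s) drawn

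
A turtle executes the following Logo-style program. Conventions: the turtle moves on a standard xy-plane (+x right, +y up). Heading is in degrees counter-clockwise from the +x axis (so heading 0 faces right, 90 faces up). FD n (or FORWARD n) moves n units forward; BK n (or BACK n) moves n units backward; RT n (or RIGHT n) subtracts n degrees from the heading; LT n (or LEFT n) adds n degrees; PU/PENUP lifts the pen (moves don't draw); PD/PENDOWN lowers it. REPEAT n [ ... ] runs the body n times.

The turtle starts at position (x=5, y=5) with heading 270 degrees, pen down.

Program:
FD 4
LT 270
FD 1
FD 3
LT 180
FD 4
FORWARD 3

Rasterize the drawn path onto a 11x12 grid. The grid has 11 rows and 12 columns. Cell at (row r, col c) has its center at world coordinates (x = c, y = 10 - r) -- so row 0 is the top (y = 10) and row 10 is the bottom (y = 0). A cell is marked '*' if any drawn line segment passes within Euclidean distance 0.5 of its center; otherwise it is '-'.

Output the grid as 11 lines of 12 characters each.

Answer: ------------
------------
------------
------------
------------
-----*------
-----*------
-----*------
-----*------
-********---
------------

Derivation:
Segment 0: (5,5) -> (5,1)
Segment 1: (5,1) -> (4,1)
Segment 2: (4,1) -> (1,1)
Segment 3: (1,1) -> (5,1)
Segment 4: (5,1) -> (8,1)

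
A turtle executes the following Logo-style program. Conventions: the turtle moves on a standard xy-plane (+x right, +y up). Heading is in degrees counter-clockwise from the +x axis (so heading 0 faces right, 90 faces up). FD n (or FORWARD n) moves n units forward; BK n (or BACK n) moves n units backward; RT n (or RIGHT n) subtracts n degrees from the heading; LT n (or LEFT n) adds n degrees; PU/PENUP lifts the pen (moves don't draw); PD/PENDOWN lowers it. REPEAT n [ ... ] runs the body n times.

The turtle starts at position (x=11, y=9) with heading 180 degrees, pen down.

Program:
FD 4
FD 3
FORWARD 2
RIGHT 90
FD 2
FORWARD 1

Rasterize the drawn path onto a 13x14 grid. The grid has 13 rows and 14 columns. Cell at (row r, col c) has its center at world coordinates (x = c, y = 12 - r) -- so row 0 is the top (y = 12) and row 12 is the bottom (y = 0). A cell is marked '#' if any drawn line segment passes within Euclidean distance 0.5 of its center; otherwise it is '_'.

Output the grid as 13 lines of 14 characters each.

Answer: __#___________
__#___________
__#___________
__##########__
______________
______________
______________
______________
______________
______________
______________
______________
______________

Derivation:
Segment 0: (11,9) -> (7,9)
Segment 1: (7,9) -> (4,9)
Segment 2: (4,9) -> (2,9)
Segment 3: (2,9) -> (2,11)
Segment 4: (2,11) -> (2,12)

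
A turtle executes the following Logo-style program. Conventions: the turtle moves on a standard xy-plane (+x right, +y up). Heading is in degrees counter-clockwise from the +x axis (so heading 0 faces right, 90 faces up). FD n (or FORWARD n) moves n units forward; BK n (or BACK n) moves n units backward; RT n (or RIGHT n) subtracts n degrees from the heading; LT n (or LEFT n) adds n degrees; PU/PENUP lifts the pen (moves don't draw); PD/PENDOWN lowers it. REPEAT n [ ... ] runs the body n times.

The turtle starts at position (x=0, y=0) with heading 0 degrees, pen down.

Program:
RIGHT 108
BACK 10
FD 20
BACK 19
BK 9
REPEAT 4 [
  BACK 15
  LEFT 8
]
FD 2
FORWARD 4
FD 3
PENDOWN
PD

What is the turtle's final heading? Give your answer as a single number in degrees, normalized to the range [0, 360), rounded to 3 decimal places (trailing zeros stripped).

Answer: 284

Derivation:
Executing turtle program step by step:
Start: pos=(0,0), heading=0, pen down
RT 108: heading 0 -> 252
BK 10: (0,0) -> (3.09,9.511) [heading=252, draw]
FD 20: (3.09,9.511) -> (-3.09,-9.511) [heading=252, draw]
BK 19: (-3.09,-9.511) -> (2.781,8.56) [heading=252, draw]
BK 9: (2.781,8.56) -> (5.562,17.119) [heading=252, draw]
REPEAT 4 [
  -- iteration 1/4 --
  BK 15: (5.562,17.119) -> (10.198,31.385) [heading=252, draw]
  LT 8: heading 252 -> 260
  -- iteration 2/4 --
  BK 15: (10.198,31.385) -> (12.802,46.157) [heading=260, draw]
  LT 8: heading 260 -> 268
  -- iteration 3/4 --
  BK 15: (12.802,46.157) -> (13.326,61.148) [heading=268, draw]
  LT 8: heading 268 -> 276
  -- iteration 4/4 --
  BK 15: (13.326,61.148) -> (11.758,76.066) [heading=276, draw]
  LT 8: heading 276 -> 284
]
FD 2: (11.758,76.066) -> (12.242,74.125) [heading=284, draw]
FD 4: (12.242,74.125) -> (13.209,70.244) [heading=284, draw]
FD 3: (13.209,70.244) -> (13.935,67.333) [heading=284, draw]
PD: pen down
PD: pen down
Final: pos=(13.935,67.333), heading=284, 11 segment(s) drawn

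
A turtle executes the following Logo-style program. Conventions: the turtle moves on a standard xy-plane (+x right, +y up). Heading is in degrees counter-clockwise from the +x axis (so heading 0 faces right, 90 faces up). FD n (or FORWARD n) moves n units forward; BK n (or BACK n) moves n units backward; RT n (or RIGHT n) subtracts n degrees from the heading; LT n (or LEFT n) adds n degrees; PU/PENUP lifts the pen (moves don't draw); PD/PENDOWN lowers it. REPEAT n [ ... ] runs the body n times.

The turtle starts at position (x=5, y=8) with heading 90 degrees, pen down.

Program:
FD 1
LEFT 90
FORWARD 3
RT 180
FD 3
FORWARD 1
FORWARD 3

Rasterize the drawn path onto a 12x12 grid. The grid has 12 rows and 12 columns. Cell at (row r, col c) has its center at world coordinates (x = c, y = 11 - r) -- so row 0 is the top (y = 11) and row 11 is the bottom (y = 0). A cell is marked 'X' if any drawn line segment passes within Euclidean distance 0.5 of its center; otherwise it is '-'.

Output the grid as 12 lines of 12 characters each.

Segment 0: (5,8) -> (5,9)
Segment 1: (5,9) -> (2,9)
Segment 2: (2,9) -> (5,9)
Segment 3: (5,9) -> (6,9)
Segment 4: (6,9) -> (9,9)

Answer: ------------
------------
--XXXXXXXX--
-----X------
------------
------------
------------
------------
------------
------------
------------
------------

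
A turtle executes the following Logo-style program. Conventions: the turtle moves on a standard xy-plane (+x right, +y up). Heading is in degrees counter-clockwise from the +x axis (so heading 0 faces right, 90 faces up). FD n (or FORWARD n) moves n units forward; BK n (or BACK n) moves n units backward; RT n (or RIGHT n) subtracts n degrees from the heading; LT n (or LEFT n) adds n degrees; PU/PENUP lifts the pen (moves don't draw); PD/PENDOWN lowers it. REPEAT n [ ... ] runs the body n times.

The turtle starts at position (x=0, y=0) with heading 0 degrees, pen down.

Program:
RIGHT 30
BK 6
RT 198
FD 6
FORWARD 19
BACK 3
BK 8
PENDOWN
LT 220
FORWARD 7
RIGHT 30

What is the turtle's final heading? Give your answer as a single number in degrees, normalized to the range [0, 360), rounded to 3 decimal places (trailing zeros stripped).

Answer: 322

Derivation:
Executing turtle program step by step:
Start: pos=(0,0), heading=0, pen down
RT 30: heading 0 -> 330
BK 6: (0,0) -> (-5.196,3) [heading=330, draw]
RT 198: heading 330 -> 132
FD 6: (-5.196,3) -> (-9.211,7.459) [heading=132, draw]
FD 19: (-9.211,7.459) -> (-21.924,21.579) [heading=132, draw]
BK 3: (-21.924,21.579) -> (-19.917,19.349) [heading=132, draw]
BK 8: (-19.917,19.349) -> (-14.564,13.404) [heading=132, draw]
PD: pen down
LT 220: heading 132 -> 352
FD 7: (-14.564,13.404) -> (-7.632,12.43) [heading=352, draw]
RT 30: heading 352 -> 322
Final: pos=(-7.632,12.43), heading=322, 6 segment(s) drawn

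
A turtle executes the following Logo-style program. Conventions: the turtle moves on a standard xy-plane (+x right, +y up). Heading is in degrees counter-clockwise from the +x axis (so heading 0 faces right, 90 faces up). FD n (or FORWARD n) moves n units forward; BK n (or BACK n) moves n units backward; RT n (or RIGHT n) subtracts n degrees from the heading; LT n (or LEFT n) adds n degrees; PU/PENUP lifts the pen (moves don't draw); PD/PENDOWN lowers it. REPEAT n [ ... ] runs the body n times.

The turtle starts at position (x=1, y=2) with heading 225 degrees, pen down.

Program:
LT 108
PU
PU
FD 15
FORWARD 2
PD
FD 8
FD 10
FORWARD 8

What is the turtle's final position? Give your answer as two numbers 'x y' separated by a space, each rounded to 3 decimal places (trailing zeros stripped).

Executing turtle program step by step:
Start: pos=(1,2), heading=225, pen down
LT 108: heading 225 -> 333
PU: pen up
PU: pen up
FD 15: (1,2) -> (14.365,-4.81) [heading=333, move]
FD 2: (14.365,-4.81) -> (16.147,-5.718) [heading=333, move]
PD: pen down
FD 8: (16.147,-5.718) -> (23.275,-9.35) [heading=333, draw]
FD 10: (23.275,-9.35) -> (32.185,-13.89) [heading=333, draw]
FD 8: (32.185,-13.89) -> (39.313,-17.522) [heading=333, draw]
Final: pos=(39.313,-17.522), heading=333, 3 segment(s) drawn

Answer: 39.313 -17.522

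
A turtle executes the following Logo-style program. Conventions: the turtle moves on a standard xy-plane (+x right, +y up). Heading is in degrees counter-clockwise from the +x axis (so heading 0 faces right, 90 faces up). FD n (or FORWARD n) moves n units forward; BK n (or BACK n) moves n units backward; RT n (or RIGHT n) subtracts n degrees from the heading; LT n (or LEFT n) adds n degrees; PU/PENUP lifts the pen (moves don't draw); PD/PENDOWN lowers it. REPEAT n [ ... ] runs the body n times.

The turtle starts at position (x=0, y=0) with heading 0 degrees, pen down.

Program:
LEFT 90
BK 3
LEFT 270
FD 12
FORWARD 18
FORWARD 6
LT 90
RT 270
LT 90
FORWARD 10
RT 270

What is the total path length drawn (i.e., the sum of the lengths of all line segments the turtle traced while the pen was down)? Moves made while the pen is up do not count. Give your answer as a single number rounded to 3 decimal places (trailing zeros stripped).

Answer: 49

Derivation:
Executing turtle program step by step:
Start: pos=(0,0), heading=0, pen down
LT 90: heading 0 -> 90
BK 3: (0,0) -> (0,-3) [heading=90, draw]
LT 270: heading 90 -> 0
FD 12: (0,-3) -> (12,-3) [heading=0, draw]
FD 18: (12,-3) -> (30,-3) [heading=0, draw]
FD 6: (30,-3) -> (36,-3) [heading=0, draw]
LT 90: heading 0 -> 90
RT 270: heading 90 -> 180
LT 90: heading 180 -> 270
FD 10: (36,-3) -> (36,-13) [heading=270, draw]
RT 270: heading 270 -> 0
Final: pos=(36,-13), heading=0, 5 segment(s) drawn

Segment lengths:
  seg 1: (0,0) -> (0,-3), length = 3
  seg 2: (0,-3) -> (12,-3), length = 12
  seg 3: (12,-3) -> (30,-3), length = 18
  seg 4: (30,-3) -> (36,-3), length = 6
  seg 5: (36,-3) -> (36,-13), length = 10
Total = 49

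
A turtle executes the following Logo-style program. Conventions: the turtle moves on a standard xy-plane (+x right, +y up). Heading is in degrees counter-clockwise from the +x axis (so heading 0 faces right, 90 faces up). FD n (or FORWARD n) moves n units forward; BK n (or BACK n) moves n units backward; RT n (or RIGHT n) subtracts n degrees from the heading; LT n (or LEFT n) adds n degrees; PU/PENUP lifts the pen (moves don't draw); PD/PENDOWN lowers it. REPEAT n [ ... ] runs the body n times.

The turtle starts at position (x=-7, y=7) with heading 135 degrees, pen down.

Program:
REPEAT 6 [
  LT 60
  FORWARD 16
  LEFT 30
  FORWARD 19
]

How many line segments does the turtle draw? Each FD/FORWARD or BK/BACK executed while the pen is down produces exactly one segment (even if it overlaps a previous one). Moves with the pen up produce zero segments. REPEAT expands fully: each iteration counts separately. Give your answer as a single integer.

Answer: 12

Derivation:
Executing turtle program step by step:
Start: pos=(-7,7), heading=135, pen down
REPEAT 6 [
  -- iteration 1/6 --
  LT 60: heading 135 -> 195
  FD 16: (-7,7) -> (-22.455,2.859) [heading=195, draw]
  LT 30: heading 195 -> 225
  FD 19: (-22.455,2.859) -> (-35.89,-10.576) [heading=225, draw]
  -- iteration 2/6 --
  LT 60: heading 225 -> 285
  FD 16: (-35.89,-10.576) -> (-31.749,-26.031) [heading=285, draw]
  LT 30: heading 285 -> 315
  FD 19: (-31.749,-26.031) -> (-18.314,-39.466) [heading=315, draw]
  -- iteration 3/6 --
  LT 60: heading 315 -> 15
  FD 16: (-18.314,-39.466) -> (-2.859,-35.325) [heading=15, draw]
  LT 30: heading 15 -> 45
  FD 19: (-2.859,-35.325) -> (10.576,-21.89) [heading=45, draw]
  -- iteration 4/6 --
  LT 60: heading 45 -> 105
  FD 16: (10.576,-21.89) -> (6.435,-6.435) [heading=105, draw]
  LT 30: heading 105 -> 135
  FD 19: (6.435,-6.435) -> (-7,7) [heading=135, draw]
  -- iteration 5/6 --
  LT 60: heading 135 -> 195
  FD 16: (-7,7) -> (-22.455,2.859) [heading=195, draw]
  LT 30: heading 195 -> 225
  FD 19: (-22.455,2.859) -> (-35.89,-10.576) [heading=225, draw]
  -- iteration 6/6 --
  LT 60: heading 225 -> 285
  FD 16: (-35.89,-10.576) -> (-31.749,-26.031) [heading=285, draw]
  LT 30: heading 285 -> 315
  FD 19: (-31.749,-26.031) -> (-18.314,-39.466) [heading=315, draw]
]
Final: pos=(-18.314,-39.466), heading=315, 12 segment(s) drawn
Segments drawn: 12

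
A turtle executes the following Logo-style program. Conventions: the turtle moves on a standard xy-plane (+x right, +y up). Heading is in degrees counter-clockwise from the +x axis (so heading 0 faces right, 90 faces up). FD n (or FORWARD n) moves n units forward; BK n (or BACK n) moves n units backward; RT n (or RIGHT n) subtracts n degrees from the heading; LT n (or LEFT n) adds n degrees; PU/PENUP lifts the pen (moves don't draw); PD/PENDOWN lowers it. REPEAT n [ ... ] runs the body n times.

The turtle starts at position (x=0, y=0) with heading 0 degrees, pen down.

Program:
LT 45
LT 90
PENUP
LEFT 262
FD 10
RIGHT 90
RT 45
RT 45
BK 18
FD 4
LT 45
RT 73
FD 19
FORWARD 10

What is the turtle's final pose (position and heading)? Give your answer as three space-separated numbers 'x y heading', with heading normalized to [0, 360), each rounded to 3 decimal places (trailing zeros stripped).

Answer: -9.476 9.907 189

Derivation:
Executing turtle program step by step:
Start: pos=(0,0), heading=0, pen down
LT 45: heading 0 -> 45
LT 90: heading 45 -> 135
PU: pen up
LT 262: heading 135 -> 37
FD 10: (0,0) -> (7.986,6.018) [heading=37, move]
RT 90: heading 37 -> 307
RT 45: heading 307 -> 262
RT 45: heading 262 -> 217
BK 18: (7.986,6.018) -> (22.362,16.851) [heading=217, move]
FD 4: (22.362,16.851) -> (19.167,14.444) [heading=217, move]
LT 45: heading 217 -> 262
RT 73: heading 262 -> 189
FD 19: (19.167,14.444) -> (0.401,11.471) [heading=189, move]
FD 10: (0.401,11.471) -> (-9.476,9.907) [heading=189, move]
Final: pos=(-9.476,9.907), heading=189, 0 segment(s) drawn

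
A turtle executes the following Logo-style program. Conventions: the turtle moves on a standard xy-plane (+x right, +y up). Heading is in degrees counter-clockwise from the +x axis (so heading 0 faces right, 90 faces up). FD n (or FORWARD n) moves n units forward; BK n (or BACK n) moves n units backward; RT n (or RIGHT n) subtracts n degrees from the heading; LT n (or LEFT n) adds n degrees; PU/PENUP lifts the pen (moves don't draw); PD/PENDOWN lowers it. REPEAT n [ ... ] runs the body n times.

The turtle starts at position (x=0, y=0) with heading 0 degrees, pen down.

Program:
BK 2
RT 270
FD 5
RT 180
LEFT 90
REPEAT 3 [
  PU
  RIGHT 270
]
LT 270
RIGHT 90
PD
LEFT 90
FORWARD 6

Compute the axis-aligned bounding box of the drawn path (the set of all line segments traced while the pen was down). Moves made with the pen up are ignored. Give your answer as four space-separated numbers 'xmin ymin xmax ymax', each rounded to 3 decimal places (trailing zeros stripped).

Answer: -8 0 0 5

Derivation:
Executing turtle program step by step:
Start: pos=(0,0), heading=0, pen down
BK 2: (0,0) -> (-2,0) [heading=0, draw]
RT 270: heading 0 -> 90
FD 5: (-2,0) -> (-2,5) [heading=90, draw]
RT 180: heading 90 -> 270
LT 90: heading 270 -> 0
REPEAT 3 [
  -- iteration 1/3 --
  PU: pen up
  RT 270: heading 0 -> 90
  -- iteration 2/3 --
  PU: pen up
  RT 270: heading 90 -> 180
  -- iteration 3/3 --
  PU: pen up
  RT 270: heading 180 -> 270
]
LT 270: heading 270 -> 180
RT 90: heading 180 -> 90
PD: pen down
LT 90: heading 90 -> 180
FD 6: (-2,5) -> (-8,5) [heading=180, draw]
Final: pos=(-8,5), heading=180, 3 segment(s) drawn

Segment endpoints: x in {-8, -2, -2, 0}, y in {0, 5, 5}
xmin=-8, ymin=0, xmax=0, ymax=5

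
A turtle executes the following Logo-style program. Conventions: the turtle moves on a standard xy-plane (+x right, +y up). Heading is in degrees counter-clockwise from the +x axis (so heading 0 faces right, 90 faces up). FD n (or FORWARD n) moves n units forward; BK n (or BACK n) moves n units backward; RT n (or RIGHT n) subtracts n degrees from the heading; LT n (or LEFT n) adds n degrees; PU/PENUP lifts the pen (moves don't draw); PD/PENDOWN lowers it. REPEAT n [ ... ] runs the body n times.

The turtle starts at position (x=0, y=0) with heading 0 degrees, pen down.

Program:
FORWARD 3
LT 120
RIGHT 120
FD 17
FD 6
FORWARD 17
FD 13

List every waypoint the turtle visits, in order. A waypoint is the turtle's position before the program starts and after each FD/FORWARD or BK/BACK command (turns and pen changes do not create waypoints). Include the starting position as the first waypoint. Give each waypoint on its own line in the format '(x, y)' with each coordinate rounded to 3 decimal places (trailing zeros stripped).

Answer: (0, 0)
(3, 0)
(20, 0)
(26, 0)
(43, 0)
(56, 0)

Derivation:
Executing turtle program step by step:
Start: pos=(0,0), heading=0, pen down
FD 3: (0,0) -> (3,0) [heading=0, draw]
LT 120: heading 0 -> 120
RT 120: heading 120 -> 0
FD 17: (3,0) -> (20,0) [heading=0, draw]
FD 6: (20,0) -> (26,0) [heading=0, draw]
FD 17: (26,0) -> (43,0) [heading=0, draw]
FD 13: (43,0) -> (56,0) [heading=0, draw]
Final: pos=(56,0), heading=0, 5 segment(s) drawn
Waypoints (6 total):
(0, 0)
(3, 0)
(20, 0)
(26, 0)
(43, 0)
(56, 0)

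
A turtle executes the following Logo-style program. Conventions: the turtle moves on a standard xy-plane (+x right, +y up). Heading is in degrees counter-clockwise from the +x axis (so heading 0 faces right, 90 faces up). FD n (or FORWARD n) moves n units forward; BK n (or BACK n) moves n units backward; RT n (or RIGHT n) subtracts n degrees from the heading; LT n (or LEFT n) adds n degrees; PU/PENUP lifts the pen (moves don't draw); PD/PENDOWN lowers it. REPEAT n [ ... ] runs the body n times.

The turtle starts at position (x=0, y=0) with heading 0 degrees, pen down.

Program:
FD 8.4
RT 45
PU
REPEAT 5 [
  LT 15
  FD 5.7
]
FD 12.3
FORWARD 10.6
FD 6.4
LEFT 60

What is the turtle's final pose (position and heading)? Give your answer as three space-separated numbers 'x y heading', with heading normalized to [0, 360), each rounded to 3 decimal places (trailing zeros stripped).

Answer: 60.359 14.65 90

Derivation:
Executing turtle program step by step:
Start: pos=(0,0), heading=0, pen down
FD 8.4: (0,0) -> (8.4,0) [heading=0, draw]
RT 45: heading 0 -> 315
PU: pen up
REPEAT 5 [
  -- iteration 1/5 --
  LT 15: heading 315 -> 330
  FD 5.7: (8.4,0) -> (13.336,-2.85) [heading=330, move]
  -- iteration 2/5 --
  LT 15: heading 330 -> 345
  FD 5.7: (13.336,-2.85) -> (18.842,-4.325) [heading=345, move]
  -- iteration 3/5 --
  LT 15: heading 345 -> 0
  FD 5.7: (18.842,-4.325) -> (24.542,-4.325) [heading=0, move]
  -- iteration 4/5 --
  LT 15: heading 0 -> 15
  FD 5.7: (24.542,-4.325) -> (30.048,-2.85) [heading=15, move]
  -- iteration 5/5 --
  LT 15: heading 15 -> 30
  FD 5.7: (30.048,-2.85) -> (34.984,0) [heading=30, move]
]
FD 12.3: (34.984,0) -> (45.636,6.15) [heading=30, move]
FD 10.6: (45.636,6.15) -> (54.816,11.45) [heading=30, move]
FD 6.4: (54.816,11.45) -> (60.359,14.65) [heading=30, move]
LT 60: heading 30 -> 90
Final: pos=(60.359,14.65), heading=90, 1 segment(s) drawn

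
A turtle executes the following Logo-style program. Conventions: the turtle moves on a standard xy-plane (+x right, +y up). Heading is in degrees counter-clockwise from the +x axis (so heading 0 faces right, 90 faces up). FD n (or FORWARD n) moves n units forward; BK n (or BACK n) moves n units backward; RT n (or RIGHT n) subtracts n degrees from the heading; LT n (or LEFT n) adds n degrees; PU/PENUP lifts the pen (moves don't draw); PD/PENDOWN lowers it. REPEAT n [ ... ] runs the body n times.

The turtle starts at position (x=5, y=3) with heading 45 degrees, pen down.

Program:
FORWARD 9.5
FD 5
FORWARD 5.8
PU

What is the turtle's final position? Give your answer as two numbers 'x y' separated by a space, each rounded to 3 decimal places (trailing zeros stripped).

Executing turtle program step by step:
Start: pos=(5,3), heading=45, pen down
FD 9.5: (5,3) -> (11.718,9.718) [heading=45, draw]
FD 5: (11.718,9.718) -> (15.253,13.253) [heading=45, draw]
FD 5.8: (15.253,13.253) -> (19.354,17.354) [heading=45, draw]
PU: pen up
Final: pos=(19.354,17.354), heading=45, 3 segment(s) drawn

Answer: 19.354 17.354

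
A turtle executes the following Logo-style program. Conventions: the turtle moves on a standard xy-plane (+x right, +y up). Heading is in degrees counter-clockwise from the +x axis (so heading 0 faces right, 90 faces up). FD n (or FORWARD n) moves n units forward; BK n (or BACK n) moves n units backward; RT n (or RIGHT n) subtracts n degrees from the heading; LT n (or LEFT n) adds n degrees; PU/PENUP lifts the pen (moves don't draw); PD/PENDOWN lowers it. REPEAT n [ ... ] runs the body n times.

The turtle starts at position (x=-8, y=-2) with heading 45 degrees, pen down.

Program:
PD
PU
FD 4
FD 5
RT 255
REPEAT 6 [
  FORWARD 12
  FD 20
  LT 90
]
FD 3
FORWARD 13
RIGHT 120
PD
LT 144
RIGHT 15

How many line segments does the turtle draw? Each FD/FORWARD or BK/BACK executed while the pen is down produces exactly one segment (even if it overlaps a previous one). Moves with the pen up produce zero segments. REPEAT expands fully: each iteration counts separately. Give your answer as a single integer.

Answer: 0

Derivation:
Executing turtle program step by step:
Start: pos=(-8,-2), heading=45, pen down
PD: pen down
PU: pen up
FD 4: (-8,-2) -> (-5.172,0.828) [heading=45, move]
FD 5: (-5.172,0.828) -> (-1.636,4.364) [heading=45, move]
RT 255: heading 45 -> 150
REPEAT 6 [
  -- iteration 1/6 --
  FD 12: (-1.636,4.364) -> (-12.028,10.364) [heading=150, move]
  FD 20: (-12.028,10.364) -> (-29.349,20.364) [heading=150, move]
  LT 90: heading 150 -> 240
  -- iteration 2/6 --
  FD 12: (-29.349,20.364) -> (-35.349,9.972) [heading=240, move]
  FD 20: (-35.349,9.972) -> (-45.349,-7.349) [heading=240, move]
  LT 90: heading 240 -> 330
  -- iteration 3/6 --
  FD 12: (-45.349,-7.349) -> (-34.957,-13.349) [heading=330, move]
  FD 20: (-34.957,-13.349) -> (-17.636,-23.349) [heading=330, move]
  LT 90: heading 330 -> 60
  -- iteration 4/6 --
  FD 12: (-17.636,-23.349) -> (-11.636,-12.957) [heading=60, move]
  FD 20: (-11.636,-12.957) -> (-1.636,4.364) [heading=60, move]
  LT 90: heading 60 -> 150
  -- iteration 5/6 --
  FD 12: (-1.636,4.364) -> (-12.028,10.364) [heading=150, move]
  FD 20: (-12.028,10.364) -> (-29.349,20.364) [heading=150, move]
  LT 90: heading 150 -> 240
  -- iteration 6/6 --
  FD 12: (-29.349,20.364) -> (-35.349,9.972) [heading=240, move]
  FD 20: (-35.349,9.972) -> (-45.349,-7.349) [heading=240, move]
  LT 90: heading 240 -> 330
]
FD 3: (-45.349,-7.349) -> (-42.751,-8.849) [heading=330, move]
FD 13: (-42.751,-8.849) -> (-31.492,-15.349) [heading=330, move]
RT 120: heading 330 -> 210
PD: pen down
LT 144: heading 210 -> 354
RT 15: heading 354 -> 339
Final: pos=(-31.492,-15.349), heading=339, 0 segment(s) drawn
Segments drawn: 0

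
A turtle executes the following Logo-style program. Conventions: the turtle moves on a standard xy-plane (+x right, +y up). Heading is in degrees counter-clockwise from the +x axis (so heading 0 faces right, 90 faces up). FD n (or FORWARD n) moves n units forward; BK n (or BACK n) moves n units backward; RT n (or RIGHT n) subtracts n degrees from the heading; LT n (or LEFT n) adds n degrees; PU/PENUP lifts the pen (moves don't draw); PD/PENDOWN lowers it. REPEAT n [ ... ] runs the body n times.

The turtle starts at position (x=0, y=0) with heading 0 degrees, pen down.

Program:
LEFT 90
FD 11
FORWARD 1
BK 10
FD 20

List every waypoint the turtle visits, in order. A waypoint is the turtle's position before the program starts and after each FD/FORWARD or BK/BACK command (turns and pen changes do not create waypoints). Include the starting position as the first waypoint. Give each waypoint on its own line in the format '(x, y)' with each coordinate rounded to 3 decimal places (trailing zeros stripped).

Answer: (0, 0)
(0, 11)
(0, 12)
(0, 2)
(0, 22)

Derivation:
Executing turtle program step by step:
Start: pos=(0,0), heading=0, pen down
LT 90: heading 0 -> 90
FD 11: (0,0) -> (0,11) [heading=90, draw]
FD 1: (0,11) -> (0,12) [heading=90, draw]
BK 10: (0,12) -> (0,2) [heading=90, draw]
FD 20: (0,2) -> (0,22) [heading=90, draw]
Final: pos=(0,22), heading=90, 4 segment(s) drawn
Waypoints (5 total):
(0, 0)
(0, 11)
(0, 12)
(0, 2)
(0, 22)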